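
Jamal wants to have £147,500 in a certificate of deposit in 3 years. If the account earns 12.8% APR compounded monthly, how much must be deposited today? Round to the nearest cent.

£100,671.40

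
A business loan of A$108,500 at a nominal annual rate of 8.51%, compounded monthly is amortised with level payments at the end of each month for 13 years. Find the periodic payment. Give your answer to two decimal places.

A$1,151.99

Periodic rate i = 0.0851/12 = 0.00709167; n = 13 × 12 = 156 periods.
PMT = 108500 / ( [1 − (1+0.00709167)^(−156)] / 0.00709167 ) = 108500 / 94.184548 = 1,151.9936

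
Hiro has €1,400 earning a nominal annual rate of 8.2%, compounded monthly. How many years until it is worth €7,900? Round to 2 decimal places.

21.17 years

Periodic rate i = 0.082/12 = 0.00683333.
n = ln(7900/1400) / ln(1+0.00683333) = ln(5.64286) / 0.006810 = 254.0921 months
= 254.0921/12 years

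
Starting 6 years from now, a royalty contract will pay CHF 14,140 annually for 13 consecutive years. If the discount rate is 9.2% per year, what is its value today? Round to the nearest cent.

CHF 67,455.29

Value one period before first payment (t=5): 14140 × [1 − (1+0.092)^(−13)] / 0.092 = 14140 × 7.407638 = 104,744.0080
PV₀ = 104,744.0080 / (1+0.092)^5 = 104,744.0080 / 1.552792 = 67,455.2873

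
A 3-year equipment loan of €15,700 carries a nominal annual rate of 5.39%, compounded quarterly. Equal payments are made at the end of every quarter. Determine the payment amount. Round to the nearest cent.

With 4 periods per year: i = 0.013475, n = 12.
Annuity-PV factor = 11.011842; PMT = 15700 / 11.011842 = 1,425.7378

€1,425.74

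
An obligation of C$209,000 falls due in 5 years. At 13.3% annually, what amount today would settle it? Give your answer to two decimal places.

PV = FV·(1+i)^(−n) = 209,000 × 0.535612 = 111,942.9472

C$111,942.95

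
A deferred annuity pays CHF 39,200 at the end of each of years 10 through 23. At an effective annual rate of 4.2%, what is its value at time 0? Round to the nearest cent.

CHF 282,197.41

PV at t=9 (ordinary 14-year annuity): 39200 × a(14|0.042) = 39200 × 10.425009 = 408,660.3389
Discount back 9 years: 408,660.3389 × (1+0.042)^(−9) = 408,660.3389 × 0.690543 = 282,197.4078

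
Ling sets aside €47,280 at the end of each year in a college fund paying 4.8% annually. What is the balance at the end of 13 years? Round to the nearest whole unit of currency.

€826,894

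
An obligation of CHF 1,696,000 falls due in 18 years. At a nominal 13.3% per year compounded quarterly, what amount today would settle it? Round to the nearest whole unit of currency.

i = 0.133/4 = 0.03325 per quarter; n = 18·4 = 72.
PV = FV·(1+i)^(−n) = 1,696,000 × 0.094888 = 160,929.6413

CHF 160,930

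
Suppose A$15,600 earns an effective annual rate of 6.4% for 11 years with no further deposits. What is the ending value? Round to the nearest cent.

A$30,866.15

FV = PV·(1+i)^n = 15,600 × 1.978600 = 30,866.1531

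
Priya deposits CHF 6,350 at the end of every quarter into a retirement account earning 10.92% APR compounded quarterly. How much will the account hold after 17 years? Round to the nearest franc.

Periodic rate i = 0.1092/4 = 0.0273; n = 17 × 4 = 68 periods.
FV = PMT · [(1+i)^n − 1] / i = 6350 · 192.063002 = 1,219,600.0619

CHF 1,219,600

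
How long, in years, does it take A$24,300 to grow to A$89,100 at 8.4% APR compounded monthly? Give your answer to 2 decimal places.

15.52 years

Periodic rate i = 0.084/12 = 0.007.
(1+i)^n = 89100/24300 = 3.66667, so n = ln 3.66667 / ln 1.007 = 186.2607 months
= 186.2607/12 years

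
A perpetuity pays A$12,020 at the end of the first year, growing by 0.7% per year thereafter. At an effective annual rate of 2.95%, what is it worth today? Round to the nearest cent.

PV = D₁/(r − g) = 12020/(0.0295 − 0.007) = 534,222.2222

A$534,222.22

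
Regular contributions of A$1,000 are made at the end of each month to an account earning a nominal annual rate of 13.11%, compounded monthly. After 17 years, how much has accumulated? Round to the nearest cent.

A$748,394.01

Periodic rate i = 0.1311/12 = 0.010925; n = 17 × 12 = 204 periods.
Accumulation factor s(204|0.010925) = 748.394012; FV = 1000 × 748.394012 = 748,394.0124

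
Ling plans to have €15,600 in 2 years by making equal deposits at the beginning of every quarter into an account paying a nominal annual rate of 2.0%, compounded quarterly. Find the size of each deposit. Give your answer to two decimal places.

€1,906.60

With 4 periods per year: i = 0.005, n = 8.
FV-annuity factor × (1+i) = 8.182116; PMT = 15600 / 8.182116 = 1,906.5973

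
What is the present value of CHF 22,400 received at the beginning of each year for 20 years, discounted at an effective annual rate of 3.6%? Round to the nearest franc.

CHF 326,854

PV = PMT · [1 − (1+i)^(−n)] / i × (1+i) = 22400 · 14.591706 = 326,854.2191
(Beginning-of-period payments → annuity-due factor ×(1+i).)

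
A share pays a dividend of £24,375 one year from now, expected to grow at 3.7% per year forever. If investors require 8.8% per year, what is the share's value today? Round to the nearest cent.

PV = D₁/(r − g) = 24375/(0.088 − 0.037) = 477,941.1765

£477,941.18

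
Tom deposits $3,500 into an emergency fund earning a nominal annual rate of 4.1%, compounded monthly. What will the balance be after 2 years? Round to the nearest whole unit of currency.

Periodic rate i = 0.041/12 = 0.00341667; n = 2 × 12 = 24 periods.
3,500 × (1+0.00341667)^24 = 3,500 × 1.085304 = 3,798.5644

$3,799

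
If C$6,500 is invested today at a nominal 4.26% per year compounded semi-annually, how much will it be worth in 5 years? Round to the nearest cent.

C$8,025.03

Periodic rate i = 0.0426/2 = 0.0213; n = 5 × 2 = 10 periods.
6,500 × (1+0.0213)^10 = 6,500 × 1.234620 = 8,025.0302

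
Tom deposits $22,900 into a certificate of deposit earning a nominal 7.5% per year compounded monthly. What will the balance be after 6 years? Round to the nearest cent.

i = 0.075/12 = 0.00625 per month; n = 6·12 = 72.
FV = PV·(1+i)^n = 22,900 × 1.566117 = 35,864.0891

$35,864.09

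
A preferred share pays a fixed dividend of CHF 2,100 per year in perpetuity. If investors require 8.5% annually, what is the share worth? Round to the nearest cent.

PV = PMT / i = 2100 / 0.085 = 24,705.8824

CHF 24,705.88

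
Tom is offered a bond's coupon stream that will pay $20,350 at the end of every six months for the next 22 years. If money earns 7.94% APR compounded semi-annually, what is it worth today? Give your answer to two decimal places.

$420,162.96

i = 0.0794/2 = 0.0397 per half-year; n = 22·2 = 44.
PV = 20350 × [1 − (1+0.0397)^(−44)] / 0.0397 = 20350 × 20.646829 = 420,162.9646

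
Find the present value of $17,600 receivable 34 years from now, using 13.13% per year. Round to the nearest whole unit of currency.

PV = 17,600 / (1 + 0.1313)^34 = 17,600 / 66.320037 = 265.3798

$265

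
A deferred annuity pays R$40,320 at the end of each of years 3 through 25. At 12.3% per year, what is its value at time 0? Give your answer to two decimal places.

R$241,894.47

Value one period before first payment (t=2): 40320 × [1 − (1+0.123)^(−23)] / 0.123 = 40320 × 7.565976 = 305,060.1359
Discount back 2 years: 305,060.1359 × (1+0.123)^(−2) = 305,060.1359 × 0.792940 = 241,894.4738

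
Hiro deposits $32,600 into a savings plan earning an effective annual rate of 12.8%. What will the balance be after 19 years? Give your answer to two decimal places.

$321,433.02

FV = PV·(1+i)^n = 32,600 × 9.859909 = 321,433.0235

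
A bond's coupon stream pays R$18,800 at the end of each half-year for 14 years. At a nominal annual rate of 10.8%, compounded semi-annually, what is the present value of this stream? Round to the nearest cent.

R$268,306.96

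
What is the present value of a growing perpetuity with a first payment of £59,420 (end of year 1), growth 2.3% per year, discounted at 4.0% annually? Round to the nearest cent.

PV = D₁/(r − g) = 59420/(0.04 − 0.023) = 3,495,294.1176

£3,495,294.12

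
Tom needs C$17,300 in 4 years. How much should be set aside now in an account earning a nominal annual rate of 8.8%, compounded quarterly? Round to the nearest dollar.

With 4 periods per year: i = 0.022, n = 16.
PV = FV·(1+i)^(−n) = 17,300 × 0.705969 = 12,213.2647

C$12,213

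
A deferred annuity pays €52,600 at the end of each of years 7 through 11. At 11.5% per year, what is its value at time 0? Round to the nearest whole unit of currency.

€99,911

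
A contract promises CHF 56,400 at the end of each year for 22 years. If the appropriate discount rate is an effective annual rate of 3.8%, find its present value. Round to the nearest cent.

Annuity factor a(22|0.038) = 14.731361; PV = 56400 × 14.731361 = 830,848.7398

CHF 830,848.74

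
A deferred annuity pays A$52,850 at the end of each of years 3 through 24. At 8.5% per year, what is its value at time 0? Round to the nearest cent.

PV at t=2 (ordinary 22-year annuity): 52850 × a(22|0.085) = 52850 × 9.809796 = 518,447.6967
Discount back 2 years: 518,447.6967 × (1+0.085)^(−2) = 518,447.6967 × 0.849455 = 440,398.1369

A$440,398.14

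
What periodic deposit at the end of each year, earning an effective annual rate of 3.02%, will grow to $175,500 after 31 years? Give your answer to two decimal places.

$3,498.02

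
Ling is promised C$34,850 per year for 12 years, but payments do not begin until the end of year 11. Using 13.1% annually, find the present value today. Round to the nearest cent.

Value one period before first payment (t=10): 34850 × [1 − (1+0.131)^(−12)] / 0.131 = 34850 × 5.891069 = 205,303.7580
Discount back 10 years: 205,303.7580 × (1+0.131)^(−10) = 205,303.7580 × 0.291994 = 59,947.4687

C$59,947.47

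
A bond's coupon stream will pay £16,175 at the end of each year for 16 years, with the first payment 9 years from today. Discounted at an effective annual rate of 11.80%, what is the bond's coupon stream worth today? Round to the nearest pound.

£46,733

PV at t=8 (ordinary 16-year annuity): 16175 × a(16|0.118) = 16175 × 7.052087 = 114,067.5000
PV₀ = 114,067.5000 / (1+0.118)^8 = 114,067.5000 / 2.440813 = 46,733.4125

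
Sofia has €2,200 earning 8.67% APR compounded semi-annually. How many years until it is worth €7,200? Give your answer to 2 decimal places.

13.97 years

Periodic rate i = 0.0867/2 = 0.04335.
n = ln(7200/2200) / ln(1+0.04335) = ln(3.27273) / 0.042437 = 27.9386 half-years
= 27.9386/2 years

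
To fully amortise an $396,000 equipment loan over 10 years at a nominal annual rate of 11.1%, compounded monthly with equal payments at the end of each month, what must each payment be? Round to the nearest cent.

$5,477.34

Periodic rate i = 0.111/12 = 0.00925; n = 10 × 12 = 120 periods.
Annuity-PV factor = 72.297863; PMT = 396000 / 72.297863 = 5,477.3403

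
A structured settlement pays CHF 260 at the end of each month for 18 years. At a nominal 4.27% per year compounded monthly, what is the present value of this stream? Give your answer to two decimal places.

Periodic rate i = 0.0427/12 = 0.00355833; n = 18 × 12 = 216 periods.
Annuity factor a(216|0.00355833) = 150.549495; PV = 260 × 150.549495 = 39,142.8686

CHF 39,142.87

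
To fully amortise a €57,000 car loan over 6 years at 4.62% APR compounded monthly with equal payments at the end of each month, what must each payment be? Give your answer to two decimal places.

With 12 periods per year: i = 0.00385, n = 72.
Annuity-PV factor = 62.777559; PMT = 57000 / 62.777559 = 907.9678

€907.97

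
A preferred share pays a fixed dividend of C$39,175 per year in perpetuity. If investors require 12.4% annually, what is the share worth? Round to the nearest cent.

PV = C/r = 39175/0.124 = 315,927.4194

C$315,927.42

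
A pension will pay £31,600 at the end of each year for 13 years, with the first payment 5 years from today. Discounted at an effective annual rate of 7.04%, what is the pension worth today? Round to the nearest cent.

PV at t=4 (ordinary 13-year annuity): 31600 × a(13|0.0704) = 31600 × 8.338735 = 263,504.0217
Discount back 4 years: 263,504.0217 × (1+0.0704)^(−4) = 263,504.0217 × 0.761755 = 200,725.6377

£200,725.64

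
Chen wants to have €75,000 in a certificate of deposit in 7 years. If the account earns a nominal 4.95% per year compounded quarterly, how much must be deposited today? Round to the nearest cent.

€53,149.81

With 4 periods per year: i = 0.012375, n = 28.
Discount factor = (1+0.012375)^(−28) = 0.708664; PV = 75,000 × 0.708664 = 53,149.8114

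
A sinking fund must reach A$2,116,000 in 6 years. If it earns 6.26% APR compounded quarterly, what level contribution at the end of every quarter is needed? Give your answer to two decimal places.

A$73,323.20

With 4 periods per year: i = 0.01565, n = 24.
PMT = 2.116e+06 / ( [(1+0.01565)^24 − 1] / 0.01565 ) = 2.116e+06 / 28.858534 = 73,323.1972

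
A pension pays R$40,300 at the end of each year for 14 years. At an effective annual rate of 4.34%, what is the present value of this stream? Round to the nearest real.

R$416,296

Annuity factor a(14|0.0434) = 10.329922; PV = 40300 × 10.329922 = 416,295.8373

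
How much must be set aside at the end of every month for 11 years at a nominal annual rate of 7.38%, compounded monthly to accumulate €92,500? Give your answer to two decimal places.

€456.43

Periodic rate i = 0.0738/12 = 0.00615; n = 11 × 12 = 132 periods.
FV-annuity factor = 202.661176; PMT = 92500 / 202.661176 = 456.4268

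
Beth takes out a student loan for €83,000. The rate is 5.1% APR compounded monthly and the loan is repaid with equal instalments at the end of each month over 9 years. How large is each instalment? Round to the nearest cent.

€959.94

Periodic rate i = 0.051/12 = 0.00425; n = 9 × 12 = 108 periods.
PMT = 83000 / ( [1 − (1+0.00425)^(−108)] / 0.00425 ) = 83000 / 86.463492 = 959.9427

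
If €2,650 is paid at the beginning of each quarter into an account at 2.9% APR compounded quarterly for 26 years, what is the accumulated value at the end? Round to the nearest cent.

With 4 periods per year: i = 0.00725, n = 104.
FV = PMT · [(1+i)^n − 1] / i × (1+i) = 2650 · 155.562646 = 412,241.0120
(annuity-due: payments at period start, so ×(1+i).)

€412,241.01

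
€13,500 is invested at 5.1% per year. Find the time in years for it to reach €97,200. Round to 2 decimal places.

(1+i)^n = 97200/13500 = 7.20000, so n = ln 7.20000 / ln 1.051 = 39.6863 years

39.69 years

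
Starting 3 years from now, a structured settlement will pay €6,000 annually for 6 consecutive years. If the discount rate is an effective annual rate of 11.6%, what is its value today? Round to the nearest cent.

€20,033.19

Value one period before first payment (t=2): 6000 × [1 − (1+0.116)^(−6)] / 0.116 = 6000 × 4.158409 = 24,950.4564
Discount back 2 years: 24,950.4564 × (1+0.116)^(−2) = 24,950.4564 × 0.802919 = 20,033.1898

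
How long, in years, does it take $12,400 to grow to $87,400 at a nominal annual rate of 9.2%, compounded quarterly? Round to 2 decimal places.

21.47 years

Periodic rate i = 0.092/4 = 0.023.
(1+i)^n = 87400/12400 = 7.04839, so n = ln 7.04839 / ln 1.023 = 85.8770 quarters
= 85.8770/4 years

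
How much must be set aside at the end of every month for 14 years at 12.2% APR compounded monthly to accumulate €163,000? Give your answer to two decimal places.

€370.69

With 12 periods per year: i = 0.0101667, n = 168.
PMT = 163000 / ( [(1+0.0101667)^168 − 1] / 0.0101667 ) = 163000 / 439.724566 = 370.6866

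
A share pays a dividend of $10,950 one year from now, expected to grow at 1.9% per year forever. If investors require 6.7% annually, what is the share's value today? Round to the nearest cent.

PV = PMT / (i − g) = 10950 / (0.067 − 0.019) = 10950 / 0.048000 = 228,125.0000

$228,125.00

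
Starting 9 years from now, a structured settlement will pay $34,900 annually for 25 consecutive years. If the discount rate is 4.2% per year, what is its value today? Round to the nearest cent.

Value one period before first payment (t=8): 34900 × [1 − (1+0.042)^(−25)] / 0.042 = 34900 × 15.297012 = 533,865.7133
Discount back 8 years: 533,865.7133 × (1+0.042)^(−8) = 533,865.7133 × 0.719545 = 384,140.6599

$384,140.66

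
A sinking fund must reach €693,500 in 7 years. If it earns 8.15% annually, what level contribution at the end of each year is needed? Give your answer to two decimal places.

€77,366.07

FV-annuity factor = 8.963878; PMT = 693500 / 8.963878 = 77,366.0708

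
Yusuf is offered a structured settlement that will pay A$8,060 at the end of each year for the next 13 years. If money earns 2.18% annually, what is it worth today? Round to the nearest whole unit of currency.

A$90,392

Annuity factor a(13|0.0218) = 11.214890; PV = 8060 × 11.214890 = 90,392.0125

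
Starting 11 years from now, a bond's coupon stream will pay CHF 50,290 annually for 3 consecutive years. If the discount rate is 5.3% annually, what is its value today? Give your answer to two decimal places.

CHF 81,254.69

Value one period before first payment (t=10): 50290 × [1 − (1+0.053)^(−3)] / 0.053 = 50290 × 2.708012 = 136,185.9026
PV₀ = 136,185.9026 / (1+0.053)^10 = 136,185.9026 / 1.676037 = 81,254.6907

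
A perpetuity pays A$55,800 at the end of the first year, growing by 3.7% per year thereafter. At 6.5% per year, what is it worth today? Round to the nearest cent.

A$1,992,857.14

PV = D₁/(r − g) = 55800/(0.065 − 0.037) = 1,992,857.1429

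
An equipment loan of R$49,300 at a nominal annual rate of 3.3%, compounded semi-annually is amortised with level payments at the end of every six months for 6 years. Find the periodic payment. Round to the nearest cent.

i = 0.033/2 = 0.0165 per half-year; n = 6·2 = 12.
Annuity-PV factor = 10.806276; PMT = 49300 / 10.806276 = 4,562.1635

R$4,562.16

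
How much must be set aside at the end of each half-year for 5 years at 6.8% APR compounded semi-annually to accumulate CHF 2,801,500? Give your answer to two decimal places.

i = 0.068/2 = 0.034 per half-year; n = 5·2 = 10.
PMT = 2.8015e+06 / ( [(1+0.034)^10 − 1] / 0.034 ) = 2.8015e+06 / 11.677320 = 239,909.4931

CHF 239,909.49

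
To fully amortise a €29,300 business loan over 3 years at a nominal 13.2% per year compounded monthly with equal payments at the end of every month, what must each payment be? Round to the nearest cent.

€990.06

i = 0.132/12 = 0.011 per month; n = 3·12 = 36.
Annuity-PV factor = 29.594235; PMT = 29300 / 29.594235 = 990.0577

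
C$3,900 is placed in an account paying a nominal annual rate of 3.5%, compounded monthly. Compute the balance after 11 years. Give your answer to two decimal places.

C$5,728.29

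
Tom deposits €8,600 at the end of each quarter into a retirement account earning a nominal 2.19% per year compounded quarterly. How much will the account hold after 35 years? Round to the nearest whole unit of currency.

€1,802,820

i = 0.0219/4 = 0.005475 per quarter; n = 35·4 = 140.
Accumulation factor s(140|0.005475) = 209.630212; FV = 8600 × 209.630212 = 1,802,819.8236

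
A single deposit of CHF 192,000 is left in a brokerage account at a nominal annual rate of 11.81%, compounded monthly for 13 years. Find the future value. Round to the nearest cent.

i = 0.1181/12 = 0.00984167 per month; n = 13·12 = 156.
FV = PV·(1+i)^n = 192,000 × 4.608002 = 884,736.2894

CHF 884,736.29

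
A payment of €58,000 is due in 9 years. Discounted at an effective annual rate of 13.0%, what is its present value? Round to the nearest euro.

PV = FV·(1+i)^(−n) = 58,000 × 0.332885 = 19,307.3203

€19,307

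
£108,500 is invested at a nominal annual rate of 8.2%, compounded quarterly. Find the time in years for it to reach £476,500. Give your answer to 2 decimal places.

18.23 years

Periodic rate i = 0.082/4 = 0.0205.
(1+i)^n = 476500/108500 = 4.39171, so n = ln 4.39171 / ln 1.0205 = 72.9187 quarters
= 72.9187/4 years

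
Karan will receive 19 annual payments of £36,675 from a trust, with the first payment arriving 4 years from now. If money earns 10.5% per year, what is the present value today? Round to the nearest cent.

Value one period before first payment (t=3): 36675 × [1 − (1+0.105)^(−19)] / 0.105 = 36675 × 8.095154 = 296,889.7858
Discount back 3 years: 296,889.7858 × (1+0.105)^(−3) = 296,889.7858 × 0.741162 = 220,043.4382

£220,043.44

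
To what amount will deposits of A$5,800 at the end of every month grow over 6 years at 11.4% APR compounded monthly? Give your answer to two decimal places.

Periodic rate i = 0.114/12 = 0.0095; n = 6 × 12 = 72 periods.
FV = PMT · [(1+i)^n − 1] / i = 5800 · 102.673793 = 595,507.9980

A$595,508.00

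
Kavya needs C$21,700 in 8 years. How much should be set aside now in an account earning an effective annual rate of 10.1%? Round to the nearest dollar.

C$10,050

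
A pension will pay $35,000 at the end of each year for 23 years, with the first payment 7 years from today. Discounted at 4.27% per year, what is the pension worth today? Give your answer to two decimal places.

$394,007.76

Value one period before first payment (t=6): 35000 × [1 − (1+0.0427)^(−23)] / 0.0427 = 35000 × 14.467483 = 506,361.8994
Discount back 6 years: 506,361.8994 × (1+0.0427)^(−6) = 506,361.8994 × 0.778115 = 394,007.7633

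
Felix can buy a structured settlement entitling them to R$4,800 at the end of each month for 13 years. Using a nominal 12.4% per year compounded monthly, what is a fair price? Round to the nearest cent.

R$371,080.94

Periodic rate i = 0.124/12 = 0.0103333; n = 13 × 12 = 156 periods.
Annuity factor a(156|0.0103333) = 77.308529; PV = 4800 × 77.308529 = 371,080.9416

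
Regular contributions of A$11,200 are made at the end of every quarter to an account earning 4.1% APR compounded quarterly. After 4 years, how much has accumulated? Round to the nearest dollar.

i = 0.041/4 = 0.01025 per quarter; n = 4·4 = 16.
FV = PMT · [(1+i)^n − 1] / i = 11200 · 17.290844 = 193,657.4536

A$193,657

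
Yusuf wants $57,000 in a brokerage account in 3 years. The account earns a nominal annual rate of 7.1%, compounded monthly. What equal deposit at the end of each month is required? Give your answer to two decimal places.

$1,425.35

With 12 periods per year: i = 0.00591667, n = 36.
FV-annuity factor = 39.990127; PMT = 57000 / 39.990127 = 1,425.3518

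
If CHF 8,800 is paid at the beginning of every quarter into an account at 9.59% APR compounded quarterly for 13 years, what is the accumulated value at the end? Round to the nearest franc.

Periodic rate i = 0.0959/4 = 0.023975; n = 13 × 4 = 52 periods.
FV = 8800 × [(1+0.023975)^52 − 1] / 0.023975 × (1+i) = 8800 × 103.702038 = 912,577.9337
(annuity-due: payments at period start, so ×(1+i).)

CHF 912,578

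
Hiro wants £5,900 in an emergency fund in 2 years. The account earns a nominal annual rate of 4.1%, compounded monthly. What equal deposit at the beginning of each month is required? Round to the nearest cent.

With 12 periods per year: i = 0.00341667, n = 24.
PMT = 5900 / ( [(1+0.00341667)^24 − 1] / 0.00341667 × (1+i) ) = 5900 / 25.052361 = 235.5067

£235.51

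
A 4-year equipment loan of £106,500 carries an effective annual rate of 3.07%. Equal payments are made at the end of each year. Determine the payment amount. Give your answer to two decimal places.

£28,699.36

PMT = 106500 / ( [1 − (1+0.0307)^(−4)] / 0.0307 ) = 106500 / 3.710885 = 28,699.3561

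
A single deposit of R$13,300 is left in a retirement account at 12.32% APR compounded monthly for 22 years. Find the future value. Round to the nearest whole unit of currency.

With 12 periods per year: i = 0.0102667, n = 264.
FV = PV·(1+i)^n = 13,300 × 14.828947 = 197,224.9885

R$197,225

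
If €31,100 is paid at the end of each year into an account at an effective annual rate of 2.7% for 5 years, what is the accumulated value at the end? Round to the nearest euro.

Accumulation factor s(5|0.027) = 5.277389; FV = 31100 × 5.277389 = 164,126.7962

€164,127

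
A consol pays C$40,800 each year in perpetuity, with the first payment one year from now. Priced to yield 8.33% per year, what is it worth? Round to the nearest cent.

C$489,795.92

PV = C/r = 40800/0.0833 = 489,795.9184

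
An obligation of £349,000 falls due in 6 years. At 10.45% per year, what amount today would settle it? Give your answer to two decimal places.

Discount factor = (1+0.1045)^(−6) = 0.550815; PV = 349,000 × 0.550815 = 192,234.3997

£192,234.40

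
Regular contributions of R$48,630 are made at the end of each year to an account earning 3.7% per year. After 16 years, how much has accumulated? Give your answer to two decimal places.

FV = PMT · [(1+i)^n − 1] / i = 48630 · 21.307601 = 1,036,188.6228

R$1,036,188.62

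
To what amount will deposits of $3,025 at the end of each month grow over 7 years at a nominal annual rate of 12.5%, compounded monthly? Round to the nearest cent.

Periodic rate i = 0.125/12 = 0.0104167; n = 7 × 12 = 84 periods.
Accumulation factor s(84|0.0104167) = 133.252107; FV = 3025 × 133.252107 = 403,087.6240

$403,087.62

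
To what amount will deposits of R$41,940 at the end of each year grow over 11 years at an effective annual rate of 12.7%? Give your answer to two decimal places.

FV = PMT · [(1+i)^n − 1] / i = 41940 · 21.459178 = 899,997.9388

R$899,997.94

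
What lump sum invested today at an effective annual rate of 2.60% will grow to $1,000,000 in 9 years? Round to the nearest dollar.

PV = 1,000,000 / (1 + 0.026)^9 = 1,000,000 / 1.259871 = 793,731.7503

$793,732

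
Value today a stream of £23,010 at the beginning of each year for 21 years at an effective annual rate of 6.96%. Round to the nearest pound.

£267,538

Annuity factor a(21|0.0696) × (1+i) = 11.627030; PV = 23010 × 11.627030 = 267,537.9602
(Beginning-of-period payments → annuity-due factor ×(1+i).)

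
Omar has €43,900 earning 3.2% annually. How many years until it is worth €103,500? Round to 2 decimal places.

27.23 years

n = ln(103500/43900) / ln(1+0.032) = ln(2.35763) / 0.031499 = 27.2284 years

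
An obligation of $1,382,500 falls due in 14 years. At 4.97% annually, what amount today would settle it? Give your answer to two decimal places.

PV = 1,382,500 / (1 + 0.0497)^14 = 1,382,500 / 1.972027 = 701,055.4650

$701,055.46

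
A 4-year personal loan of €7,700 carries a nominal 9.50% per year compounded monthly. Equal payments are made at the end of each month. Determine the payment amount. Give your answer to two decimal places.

€193.45

i = 0.095/12 = 0.00791667 per month; n = 4·12 = 48.
Annuity-PV factor = 39.803947; PMT = 7700 / 39.803947 = 193.4482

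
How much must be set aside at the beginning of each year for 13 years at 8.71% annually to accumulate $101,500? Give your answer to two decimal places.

PMT = 101500 / ( [(1+0.0871)^13 − 1] / 0.0871 × (1+i) ) = 101500 / 24.480886 = 4,146.0918

$4,146.09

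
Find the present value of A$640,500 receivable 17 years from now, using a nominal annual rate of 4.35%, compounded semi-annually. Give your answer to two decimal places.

A$308,177.66

i = 0.0435/2 = 0.02175 per half-year; n = 17·2 = 34.
PV = FV·(1+i)^(−n) = 640,500 × 0.481152 = 308,177.6627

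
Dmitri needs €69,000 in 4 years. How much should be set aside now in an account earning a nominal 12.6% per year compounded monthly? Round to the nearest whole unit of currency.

€41,793

With 12 periods per year: i = 0.0105, n = 48.
PV = 69,000 / (1 + 0.0105)^48 = 69,000 / 1.650985 = 41,793.2201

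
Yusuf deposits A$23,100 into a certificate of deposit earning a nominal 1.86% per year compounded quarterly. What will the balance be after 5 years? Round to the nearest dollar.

Periodic rate i = 0.0186/4 = 0.00465; n = 5 × 4 = 20 periods.
23,100 × (1+0.00465)^20 = 23,100 × 1.097225 = 25,345.9020

A$25,346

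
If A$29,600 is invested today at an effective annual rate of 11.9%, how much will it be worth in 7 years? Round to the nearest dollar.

FV = PV·(1+i)^n = 29,600 × 2.196902 = 65,028.2874

A$65,028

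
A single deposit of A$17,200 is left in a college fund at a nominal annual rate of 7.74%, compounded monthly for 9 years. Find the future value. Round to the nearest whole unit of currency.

A$34,442

Periodic rate i = 0.0774/12 = 0.00645; n = 9 × 12 = 108 periods.
17,200 × (1+0.00645)^108 = 17,200 × 2.002433 = 34,441.8523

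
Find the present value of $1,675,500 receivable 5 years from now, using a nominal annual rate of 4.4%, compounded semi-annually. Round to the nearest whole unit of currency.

i = 0.044/2 = 0.022 per half-year; n = 5·2 = 10.
Discount factor = (1+0.022)^(−10) = 0.804435; PV = 1,675,500 × 0.804435 = 1,347,831.1033

$1,347,831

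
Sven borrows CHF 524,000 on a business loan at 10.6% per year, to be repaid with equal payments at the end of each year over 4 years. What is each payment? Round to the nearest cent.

CHF 167,458.76

Annuity-PV factor = 3.129129; PMT = 524000 / 3.129129 = 167,458.7565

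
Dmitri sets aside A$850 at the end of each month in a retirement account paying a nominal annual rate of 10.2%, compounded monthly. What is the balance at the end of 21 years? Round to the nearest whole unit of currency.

A$743,971

i = 0.102/12 = 0.0085 per month; n = 21·12 = 252.
FV = 850 × [(1+0.0085)^252 − 1] / 0.0085 = 850 × 875.259813 = 743,970.8414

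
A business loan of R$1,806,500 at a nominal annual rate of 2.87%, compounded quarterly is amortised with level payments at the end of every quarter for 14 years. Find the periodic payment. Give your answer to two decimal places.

R$39,286.64

With 4 periods per year: i = 0.007175, n = 56.
Annuity-PV factor = 45.982557; PMT = 1.8065e+06 / 45.982557 = 39,286.6367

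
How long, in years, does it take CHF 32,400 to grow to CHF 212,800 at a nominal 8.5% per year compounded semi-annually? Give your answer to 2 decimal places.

22.61 years

Periodic rate i = 0.085/2 = 0.0425.
(1+i)^n = 212800/32400 = 6.56790, so n = ln 6.56790 / ln 1.0425 = 45.2215 half-years
= 45.2215/2 years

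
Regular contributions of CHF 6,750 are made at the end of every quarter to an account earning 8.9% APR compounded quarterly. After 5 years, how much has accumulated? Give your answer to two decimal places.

Periodic rate i = 0.089/4 = 0.02225; n = 5 × 4 = 20 periods.
FV = 6750 × [(1+0.02225)^20 − 1] / 0.02225 = 6750 × 24.849261 = 167,732.5087

CHF 167,732.51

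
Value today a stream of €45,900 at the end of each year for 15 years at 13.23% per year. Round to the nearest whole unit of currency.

€293,133

Annuity factor a(15|0.1323) = 6.386336; PV = 45900 × 6.386336 = 293,132.8344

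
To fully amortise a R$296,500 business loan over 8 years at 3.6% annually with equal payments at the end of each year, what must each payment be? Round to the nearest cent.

Annuity-PV factor = 6.845357; PMT = 296500 / 6.845357 = 43,314.0301

R$43,314.03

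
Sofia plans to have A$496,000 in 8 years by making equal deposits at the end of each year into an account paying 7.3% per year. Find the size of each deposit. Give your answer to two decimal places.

A$47,824.26

PMT = 496000 / ( [(1+0.073)^8 − 1] / 0.073 ) = 496000 / 10.371305 = 47,824.2624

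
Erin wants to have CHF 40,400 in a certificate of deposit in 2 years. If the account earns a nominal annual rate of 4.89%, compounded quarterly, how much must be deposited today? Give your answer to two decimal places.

With 4 periods per year: i = 0.012225, n = 8.
PV = FV·(1+i)^(−n) = 40,400 × 0.907368 = 36,657.6728

CHF 36,657.67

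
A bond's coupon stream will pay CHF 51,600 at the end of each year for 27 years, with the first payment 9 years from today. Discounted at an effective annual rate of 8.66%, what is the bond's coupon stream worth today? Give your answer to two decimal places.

PV at t=8 (ordinary 27-year annuity): 51600 × a(27|0.0866) = 51600 × 10.321034 = 532,565.3719
PV₀ = 532,565.3719 / (1+0.0866)^8 = 532,565.3719 / 1.943379 = 274,040.8583

CHF 274,040.86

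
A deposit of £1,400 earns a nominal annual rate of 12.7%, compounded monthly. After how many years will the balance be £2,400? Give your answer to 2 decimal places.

Periodic rate i = 0.127/12 = 0.0105833.
(1+i)^n = 2400/1400 = 1.71429, so n = ln 1.71429 / ln 1.01058 = 51.1978 months
= 51.1978/12 years

4.27 years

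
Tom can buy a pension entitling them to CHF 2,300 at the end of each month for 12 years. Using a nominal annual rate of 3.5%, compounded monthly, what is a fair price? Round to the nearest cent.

i = 0.035/12 = 0.00291667 per month; n = 12·12 = 144.
PV = PMT · [1 − (1+i)^(−n)] / i = 2300 · 117.446193 = 270,126.2445

CHF 270,126.24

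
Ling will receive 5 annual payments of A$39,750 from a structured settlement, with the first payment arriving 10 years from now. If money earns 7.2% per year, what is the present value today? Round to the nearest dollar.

PV at t=9 (ordinary 5-year annuity): 39750 × a(5|0.072) = 39750 × 4.078334 = 162,113.7722
PV₀ = 162,113.7722 / (1+0.072)^9 = 162,113.7722 / 1.869619 = 86,709.5322

A$86,710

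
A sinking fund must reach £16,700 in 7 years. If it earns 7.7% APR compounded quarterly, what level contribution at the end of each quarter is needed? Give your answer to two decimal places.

£455.65

Periodic rate i = 0.077/4 = 0.01925; n = 7 × 4 = 28 periods.
FV-annuity factor = 36.651072; PMT = 16700 / 36.651072 = 455.6483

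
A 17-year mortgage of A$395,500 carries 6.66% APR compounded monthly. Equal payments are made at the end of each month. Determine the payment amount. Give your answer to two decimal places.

A$3,243.88

With 12 periods per year: i = 0.00555, n = 204.
PMT = 395500 / ( [1 − (1+0.00555)^(−204)] / 0.00555 ) = 395500 / 121.921819 = 3,243.8821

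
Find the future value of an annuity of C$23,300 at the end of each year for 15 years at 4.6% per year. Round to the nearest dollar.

FV = PMT · [(1+i)^n − 1] / i = 23300 · 20.940184 = 487,906.2909

C$487,906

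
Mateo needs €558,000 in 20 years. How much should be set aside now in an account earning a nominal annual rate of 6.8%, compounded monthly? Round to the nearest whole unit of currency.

€143,768

Periodic rate i = 0.068/12 = 0.00566667; n = 20 × 12 = 240 periods.
Discount factor = (1+0.00566667)^(−240) = 0.257648; PV = 558,000 × 0.257648 = 143,767.5559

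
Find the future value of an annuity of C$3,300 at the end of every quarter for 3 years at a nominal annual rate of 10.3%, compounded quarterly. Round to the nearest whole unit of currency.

C$45,719

i = 0.103/4 = 0.02575 per quarter; n = 3·4 = 12.
Accumulation factor s(12|0.02575) = 13.854184; FV = 3300 × 13.854184 = 45,718.8079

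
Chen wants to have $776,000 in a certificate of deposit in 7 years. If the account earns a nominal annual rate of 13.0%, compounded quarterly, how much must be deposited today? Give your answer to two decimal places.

i = 0.13/4 = 0.0325 per quarter; n = 7·4 = 28.
PV = 776,000 / (1 + 0.0325)^28 = 776,000 / 2.448622 = 316,912.9835

$316,912.98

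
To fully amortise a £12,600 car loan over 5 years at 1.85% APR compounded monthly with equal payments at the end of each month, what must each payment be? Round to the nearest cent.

£220.02

With 12 periods per year: i = 0.00154167, n = 60.
PMT = 12600 / ( [1 − (1+0.00154167)^(−60)] / 0.00154167 ) = 12600 / 57.266498 = 220.0239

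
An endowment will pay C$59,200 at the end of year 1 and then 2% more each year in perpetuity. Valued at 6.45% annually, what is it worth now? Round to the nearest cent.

PV = PMT / (i − g) = 59200 / (0.0645 − 0.02) = 59200 / 0.044500 = 1,330,337.0787

C$1,330,337.08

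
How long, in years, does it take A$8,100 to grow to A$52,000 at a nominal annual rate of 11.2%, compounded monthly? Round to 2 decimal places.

16.68 years

Periodic rate i = 0.112/12 = 0.00933333.
n = ln(52000/8100) / ln(1+0.00933333) = ln(6.41975) / 0.009290 = 200.1475 months
= 200.1475/12 years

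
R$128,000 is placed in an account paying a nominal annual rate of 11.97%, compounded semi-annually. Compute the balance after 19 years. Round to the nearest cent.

With 2 periods per year: i = 0.05985, n = 38.
128,000 × (1+0.05985)^38 = 128,000 × 9.105155 = 1,165,459.8785

R$1,165,459.88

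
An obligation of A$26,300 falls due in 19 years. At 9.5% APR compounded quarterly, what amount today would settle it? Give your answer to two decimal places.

A$4,417.92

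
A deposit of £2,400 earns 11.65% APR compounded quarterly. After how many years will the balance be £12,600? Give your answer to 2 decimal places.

14.44 years

Periodic rate i = 0.1165/4 = 0.029125.
n = ln(12600/2400) / ln(1+0.029125) = ln(5.25000) / 0.028709 = 57.7600 quarters
= 57.7600/4 years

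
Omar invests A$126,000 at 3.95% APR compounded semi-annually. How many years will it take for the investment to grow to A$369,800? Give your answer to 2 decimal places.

27.53 years

Periodic rate i = 0.0395/2 = 0.01975.
n = ln(369800/126000) / ln(1+0.01975) = ln(2.93492) / 0.019557 = 55.0520 half-years
= 55.0520/2 years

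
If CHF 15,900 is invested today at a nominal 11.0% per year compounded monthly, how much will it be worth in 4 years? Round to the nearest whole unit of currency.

CHF 24,639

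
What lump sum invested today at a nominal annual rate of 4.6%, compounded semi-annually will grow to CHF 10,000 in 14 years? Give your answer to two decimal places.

i = 0.046/2 = 0.023 per half-year; n = 14·2 = 28.
PV = 10,000 / (1 + 0.023)^28 = 10,000 / 1.890243 = 5,290.3238

CHF 5,290.32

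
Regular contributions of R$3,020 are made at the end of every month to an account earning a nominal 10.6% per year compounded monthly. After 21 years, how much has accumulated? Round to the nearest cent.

R$2,794,120.42

With 12 periods per year: i = 0.00883333, n = 252.
FV = PMT · [(1+i)^n − 1] / i = 3020 · 925.205438 = 2,794,120.4213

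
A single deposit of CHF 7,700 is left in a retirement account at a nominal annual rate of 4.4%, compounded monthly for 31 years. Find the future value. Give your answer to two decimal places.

Periodic rate i = 0.044/12 = 0.00366667; n = 31 × 12 = 372 periods.
FV = 7,700 × (1 + 0.00366667)^372 = 30,045.8864

CHF 30,045.89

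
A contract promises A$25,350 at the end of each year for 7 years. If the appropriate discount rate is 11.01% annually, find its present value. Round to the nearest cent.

A$119,415.59

PV = 25350 × [1 − (1+0.1101)^(−7)] / 0.1101 = 25350 × 4.710674 = 119,415.5907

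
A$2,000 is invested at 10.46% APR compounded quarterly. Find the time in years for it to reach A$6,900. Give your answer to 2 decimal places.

Periodic rate i = 0.1046/4 = 0.02615.
n = ln(6900/2000) / ln(1+0.02615) = ln(3.45000) / 0.025814 = 47.9731 quarters
= 47.9731/4 years

11.99 years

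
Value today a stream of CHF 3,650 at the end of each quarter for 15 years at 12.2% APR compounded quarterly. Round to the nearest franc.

CHF 99,943

i = 0.122/4 = 0.0305 per quarter; n = 15·4 = 60.
PV = 3650 × [1 − (1+0.0305)^(−60)] / 0.0305 = 3650 × 27.381578 = 99,942.7593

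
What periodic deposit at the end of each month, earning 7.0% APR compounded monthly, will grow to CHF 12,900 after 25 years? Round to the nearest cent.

CHF 15.92

With 12 periods per year: i = 0.00583333, n = 300.
PMT = 12900 / ( [(1+0.00583333)^300 − 1] / 0.00583333 ) = 12900 / 810.071693 = 15.9245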